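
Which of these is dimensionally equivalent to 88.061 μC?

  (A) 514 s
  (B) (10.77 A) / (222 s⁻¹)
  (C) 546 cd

(B)

Reference: C = s·A.
Each option:
  (A) s
  (B) [A] / [s⁻¹] = s·A  ← same
  (C) cd
Only (B) matches s·A.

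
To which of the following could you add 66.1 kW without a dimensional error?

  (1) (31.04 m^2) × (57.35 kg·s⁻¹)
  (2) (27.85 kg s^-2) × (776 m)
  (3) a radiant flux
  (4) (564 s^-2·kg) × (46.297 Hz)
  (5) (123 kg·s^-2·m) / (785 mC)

Reference: W = J·s⁻¹ = kg·m²·s⁻³.
Each option:
  (1) [m²] · [kg·s⁻¹] = kg·m²·s⁻¹
  (2) [kg·s⁻²] · [m] = kg·m·s⁻²
  (3) [radiant flux] = kg·m²·s⁻³  ← same
  (4) [kg·s⁻²] · [s⁻¹] = kg·s⁻³
  (5) [kg·m·s⁻²] / [s·A] = kg·m·s⁻³·A⁻¹
Only (3) matches kg·m²·s⁻³.

(3)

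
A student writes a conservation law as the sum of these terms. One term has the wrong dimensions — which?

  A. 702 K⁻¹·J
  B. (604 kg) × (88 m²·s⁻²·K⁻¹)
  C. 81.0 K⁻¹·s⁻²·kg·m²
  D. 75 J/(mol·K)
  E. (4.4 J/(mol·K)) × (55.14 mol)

Expand each in SI base units:
  A. J·K⁻¹ = N·m·K⁻¹ = kg·m²·s⁻²·K⁻¹
  B. [kg] · [m²·s⁻²·K⁻¹] = kg·m²·s⁻²·K⁻¹
  C. kg·m²·s⁻²·K⁻¹
  D. J·mol⁻¹·K⁻¹ = N·m·mol⁻¹·K⁻¹ = kg·m²·s⁻²·K⁻¹·mol⁻¹
  E. [kg·m²·s⁻²·K⁻¹·mol⁻¹] · [mol] = kg·m²·s⁻²·K⁻¹
All reduce to kg·m²·s⁻²·K⁻¹ except D., which is kg·m²·s⁻²·K⁻¹·mol⁻¹.

D.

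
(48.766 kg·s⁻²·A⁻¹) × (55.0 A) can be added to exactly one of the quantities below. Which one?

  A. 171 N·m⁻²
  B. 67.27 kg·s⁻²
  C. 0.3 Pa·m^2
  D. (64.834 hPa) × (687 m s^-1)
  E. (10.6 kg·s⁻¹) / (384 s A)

B.

Reference: [kg·s⁻²·A⁻¹] · [A] = kg·s⁻².
Each option:
  A. N·m⁻² = kg·m·s⁻²·m⁻² = kg·m⁻¹·s⁻²
  B. kg·s⁻²  ← same
  C. Pa·m² = N·m⁻²·m² = kg·m·s⁻²
  D. [kg·m⁻¹·s⁻²] · [m·s⁻¹] = kg·s⁻³
  E. [kg·s⁻¹] / [s·A] = kg·s⁻²·A⁻¹
Only B. matches kg·s⁻².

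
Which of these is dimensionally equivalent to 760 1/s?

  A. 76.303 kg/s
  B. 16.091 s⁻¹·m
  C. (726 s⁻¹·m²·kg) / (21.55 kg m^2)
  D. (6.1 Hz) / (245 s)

C.

Reference: s⁻¹.
Each option:
  A. kg·s⁻¹
  B. m·s⁻¹
  C. [kg·m²·s⁻¹] / [kg·m²] = s⁻¹  ← same
  D. [s⁻¹] / [s] = s⁻²
Only C. matches s⁻¹.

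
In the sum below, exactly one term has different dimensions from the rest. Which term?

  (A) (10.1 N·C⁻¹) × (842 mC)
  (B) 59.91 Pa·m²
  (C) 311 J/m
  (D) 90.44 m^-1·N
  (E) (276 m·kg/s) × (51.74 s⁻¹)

(D)

Dimensions:
  (A) [kg·m·s⁻³·A⁻¹] · [s·A] = kg·m·s⁻²
  (B) Pa·m² = N·m⁻²·m² = kg·m·s⁻²
  (C) J·m⁻¹ = N·m·m⁻¹ = kg·m·s⁻²
  (D) N·m⁻¹ = kg·m·s⁻²·m⁻¹ = kg·s⁻²
  (E) [kg·m·s⁻¹] · [s⁻¹] = kg·m·s⁻²
All reduce to kg·m·s⁻² except (D), which is kg·s⁻².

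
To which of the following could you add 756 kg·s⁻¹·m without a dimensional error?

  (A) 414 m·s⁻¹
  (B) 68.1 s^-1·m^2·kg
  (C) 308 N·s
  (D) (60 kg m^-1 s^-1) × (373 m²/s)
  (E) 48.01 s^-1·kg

Reference: kg·m·s⁻¹.
Each option:
  (A) m·s⁻¹
  (B) kg·m²·s⁻¹
  (C) N·s = kg·m·s⁻²·s = kg·m·s⁻¹  ← same
  (D) [kg·m⁻¹·s⁻¹] · [m²·s⁻¹] = kg·m·s⁻²
  (E) kg·s⁻¹
Only (C) matches kg·m·s⁻¹.

(C)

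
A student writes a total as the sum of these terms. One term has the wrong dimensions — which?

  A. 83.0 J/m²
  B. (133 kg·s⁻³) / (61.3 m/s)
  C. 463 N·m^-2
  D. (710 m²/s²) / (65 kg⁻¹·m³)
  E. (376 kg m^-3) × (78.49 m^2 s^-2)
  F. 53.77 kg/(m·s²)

A.

Work out the base dimensions of each:
  A. J·m⁻² = N·m·m⁻² = kg·s⁻²
  B. [kg·s⁻³] / [m·s⁻¹] = kg·m⁻¹·s⁻²
  C. N·m⁻² = kg·m·s⁻²·m⁻² = kg·m⁻¹·s⁻²
  D. [m²·s⁻²] / [kg⁻¹·m³] = kg·m⁻¹·s⁻²
  E. [kg·m⁻³] · [m²·s⁻²] = kg·m⁻¹·s⁻²
  F. kg·m⁻¹·s⁻²
All reduce to kg·m⁻¹·s⁻² except A., which is kg·s⁻².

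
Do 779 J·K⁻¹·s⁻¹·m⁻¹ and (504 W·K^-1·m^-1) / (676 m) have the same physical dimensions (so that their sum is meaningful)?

No

In SI base units:
  779 J·K⁻¹·s⁻¹·m⁻¹:  J·s⁻¹·m⁻¹·K⁻¹ = N·m·s⁻¹·m⁻¹·K⁻¹ = kg·m·s⁻³·K⁻¹
  (504 W·K^-1·m^-1) / (676 m):  [kg·m·s⁻³·K⁻¹] / [m] = kg·s⁻³·K⁻¹
kg·m·s⁻³·K⁻¹ ≠ kg·s⁻³·K⁻¹, so they cannot be added.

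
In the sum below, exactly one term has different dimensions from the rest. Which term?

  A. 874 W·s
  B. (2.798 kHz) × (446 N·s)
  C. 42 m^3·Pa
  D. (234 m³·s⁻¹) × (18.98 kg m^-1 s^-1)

Dimensions:
  A. W·s = J·s⁻¹·s = kg·m²·s⁻²
  B. [s⁻¹] · [kg·m·s⁻¹] = kg·m·s⁻²
  C. Pa·m³ = N·m⁻²·m³ = kg·m²·s⁻²
  D. [m³·s⁻¹] · [kg·m⁻¹·s⁻¹] = kg·m²·s⁻²
All reduce to kg·m²·s⁻² except B., which is kg·m·s⁻².

B.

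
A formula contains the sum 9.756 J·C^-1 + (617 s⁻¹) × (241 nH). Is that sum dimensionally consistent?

No

Work out the base dimensions of each:
  9.756 J·C^-1:  J·C⁻¹ = N·m·(s·A)⁻¹ = kg·m²·s⁻³·A⁻¹
  (617 s⁻¹) × (241 nH):  [s⁻¹] · [kg·m²·s⁻²·A⁻²] = kg·m²·s⁻³·A⁻²
kg·m²·s⁻³·A⁻¹ ≠ kg·m²·s⁻³·A⁻², so they cannot be added.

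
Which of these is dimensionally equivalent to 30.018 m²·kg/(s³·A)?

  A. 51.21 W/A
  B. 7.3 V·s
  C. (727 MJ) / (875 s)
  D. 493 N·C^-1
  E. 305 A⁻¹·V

Reference: kg·m²·s⁻³·A⁻¹.
Each option:
  A. W·A⁻¹ = J·s⁻¹·A⁻¹ = kg·m²·s⁻³·A⁻¹  ← same
  B. V·s = J·C⁻¹·s = kg·m²·s⁻²·A⁻¹
  C. [kg·m²·s⁻²] / [s] = kg·m²·s⁻³
  D. N·C⁻¹ = kg·m·s⁻²·(s·A)⁻¹ = kg·m·s⁻³·A⁻¹
  E. V·A⁻¹ = J·C⁻¹·A⁻¹ = kg·m²·s⁻³·A⁻²
Only A. matches kg·m²·s⁻³·A⁻¹.

A.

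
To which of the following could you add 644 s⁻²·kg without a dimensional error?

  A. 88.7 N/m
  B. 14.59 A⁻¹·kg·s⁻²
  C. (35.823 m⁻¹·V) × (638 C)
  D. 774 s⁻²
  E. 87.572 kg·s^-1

Reference: kg·s⁻².
Each option:
  A. N·m⁻¹ = kg·m·s⁻²·m⁻¹ = kg·s⁻²  ← same
  B. kg·s⁻²·A⁻¹
  C. [kg·m·s⁻³·A⁻¹] · [s·A] = kg·m·s⁻²
  D. s⁻²
  E. kg·s⁻¹
Only A. matches kg·s⁻².

A.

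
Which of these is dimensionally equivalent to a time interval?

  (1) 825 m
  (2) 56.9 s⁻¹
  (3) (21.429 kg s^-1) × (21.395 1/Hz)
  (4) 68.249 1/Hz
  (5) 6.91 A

Reference: [time interval] = s.
Each option:
  (1) m
  (2) s⁻¹
  (3) [kg·s⁻¹] · [s] = kg
  (4) Hz⁻¹ = (s⁻¹)⁻¹ = s  ← same
  (5) A
Only (4) matches s.

(4)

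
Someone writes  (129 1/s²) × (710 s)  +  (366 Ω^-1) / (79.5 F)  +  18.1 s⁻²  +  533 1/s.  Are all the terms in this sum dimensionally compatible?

No

Expand each in SI base units:
  (129 1/s²) × (710 s):  [s⁻²] · [s] = s⁻¹
  (366 Ω^-1) / (79.5 F):  [kg⁻¹·m⁻²·s³·A²] / [kg⁻¹·m⁻²·s⁴·A²] = s⁻¹
  18.1 s⁻²:  s⁻²
  533 1/s:  s⁻¹
The terms do not share a single dimension (s⁻² vs s⁻¹).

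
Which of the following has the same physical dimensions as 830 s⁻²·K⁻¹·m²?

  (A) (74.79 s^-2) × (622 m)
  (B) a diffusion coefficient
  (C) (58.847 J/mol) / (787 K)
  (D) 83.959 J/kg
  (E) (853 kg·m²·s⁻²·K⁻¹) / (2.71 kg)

(E)

Reference: m²·s⁻²·K⁻¹.
Each option:
  (A) [s⁻²] · [m] = m·s⁻²
  (B) [diffusion coefficient] = m²·s⁻¹
  (C) [kg·m²·s⁻²·mol⁻¹] / [K] = kg·m²·s⁻²·K⁻¹·mol⁻¹
  (D) J·kg⁻¹ = N·m·kg⁻¹ = m²·s⁻²
  (E) [kg·m²·s⁻²·K⁻¹] / [kg] = m²·s⁻²·K⁻¹  ← same
Only (E) matches m²·s⁻²·K⁻¹.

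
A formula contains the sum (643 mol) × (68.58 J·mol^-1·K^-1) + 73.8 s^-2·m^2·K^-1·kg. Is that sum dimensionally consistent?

Yes

Expand each in SI base units:
  (643 mol) × (68.58 J·mol^-1·K^-1):  [mol] · [kg·m²·s⁻²·K⁻¹·mol⁻¹] = kg·m²·s⁻²·K⁻¹
  73.8 s^-2·m^2·K^-1·kg:  kg·m²·s⁻²·K⁻¹
Both are kg·m²·s⁻²·K⁻¹, so they have the same dimensions and can be added.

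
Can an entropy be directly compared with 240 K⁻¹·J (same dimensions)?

Yes

Reduce each to base SI dimensions:
  an entropy:  [entropy] = kg·m²·s⁻²·K⁻¹
  240 K⁻¹·J:  J·K⁻¹ = N·m·K⁻¹ = kg·m²·s⁻²·K⁻¹
Both are kg·m²·s⁻²·K⁻¹, so they have the same dimensions and can be added.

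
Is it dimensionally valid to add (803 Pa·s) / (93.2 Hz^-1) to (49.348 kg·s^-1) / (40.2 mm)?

No

Work out the base dimensions of each:
  (803 Pa·s) / (93.2 Hz^-1):  [kg·m⁻¹·s⁻¹] / [s] = kg·m⁻¹·s⁻²
  (49.348 kg·s^-1) / (40.2 mm):  [kg·s⁻¹] / [m] = kg·m⁻¹·s⁻¹
kg·m⁻¹·s⁻² ≠ kg·m⁻¹·s⁻¹, so they cannot be added.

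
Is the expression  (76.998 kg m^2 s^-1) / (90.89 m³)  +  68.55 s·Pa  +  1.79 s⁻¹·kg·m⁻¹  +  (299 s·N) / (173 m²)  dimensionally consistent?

Dimensions:
  (76.998 kg m^2 s^-1) / (90.89 m³):  [kg·m²·s⁻¹] / [m³] = kg·m⁻¹·s⁻¹
  68.55 s·Pa:  Pa·s = N·m⁻²·s = kg·m⁻¹·s⁻¹
  1.79 s⁻¹·kg·m⁻¹:  kg·m⁻¹·s⁻¹
  (299 s·N) / (173 m²):  [kg·m·s⁻¹] / [m²] = kg·m⁻¹·s⁻¹
Every term reduces to kg·m⁻¹·s⁻¹.

Yes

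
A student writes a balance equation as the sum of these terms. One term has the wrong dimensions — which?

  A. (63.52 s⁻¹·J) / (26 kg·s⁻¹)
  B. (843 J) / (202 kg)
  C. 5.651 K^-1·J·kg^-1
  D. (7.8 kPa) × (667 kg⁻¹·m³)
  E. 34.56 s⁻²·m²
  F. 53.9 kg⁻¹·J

Reduce each to base SI dimensions:
  A. [kg·m²·s⁻³] / [kg·s⁻¹] = m²·s⁻²
  B. [kg·m²·s⁻²] / [kg] = m²·s⁻²
  C. J·kg⁻¹·K⁻¹ = N·m·kg⁻¹·K⁻¹ = m²·s⁻²·K⁻¹
  D. [kg·m⁻¹·s⁻²] · [kg⁻¹·m³] = m²·s⁻²
  E. m²·s⁻²
  F. J·kg⁻¹ = N·m·kg⁻¹ = m²·s⁻²
All reduce to m²·s⁻² except C., which is m²·s⁻²·K⁻¹.

C.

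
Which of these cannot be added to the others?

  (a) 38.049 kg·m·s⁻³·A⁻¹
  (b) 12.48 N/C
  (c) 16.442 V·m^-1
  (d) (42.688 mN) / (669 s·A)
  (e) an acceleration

(e)

Reduce each to base SI dimensions:
  (a) kg·m·s⁻³·A⁻¹
  (b) N·C⁻¹ = kg·m·s⁻²·(s·A)⁻¹ = kg·m·s⁻³·A⁻¹
  (c) V·m⁻¹ = J·C⁻¹·m⁻¹ = kg·m·s⁻³·A⁻¹
  (d) [kg·m·s⁻²] / [s·A] = kg·m·s⁻³·A⁻¹
  (e) [acceleration] = m·s⁻²
All reduce to kg·m·s⁻³·A⁻¹ except (e), which is m·s⁻².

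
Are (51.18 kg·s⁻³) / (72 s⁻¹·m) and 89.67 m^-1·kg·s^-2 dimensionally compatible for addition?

Dimensions:
  (51.18 kg·s⁻³) / (72 s⁻¹·m):  [kg·s⁻³] / [m·s⁻¹] = kg·m⁻¹·s⁻²
  89.67 m^-1·kg·s^-2:  kg·m⁻¹·s⁻²
Both are kg·m⁻¹·s⁻², so they have the same dimensions and can be added.

Yes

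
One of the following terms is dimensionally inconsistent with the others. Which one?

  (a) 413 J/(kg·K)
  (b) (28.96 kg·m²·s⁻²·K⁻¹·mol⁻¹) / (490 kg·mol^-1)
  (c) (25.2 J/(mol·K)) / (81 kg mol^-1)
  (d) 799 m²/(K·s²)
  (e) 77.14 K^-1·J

(e)

Reduce each to base SI dimensions:
  (a) J·kg⁻¹·K⁻¹ = N·m·kg⁻¹·K⁻¹ = m²·s⁻²·K⁻¹
  (b) [kg·m²·s⁻²·K⁻¹·mol⁻¹] / [kg·mol⁻¹] = m²·s⁻²·K⁻¹
  (c) [kg·m²·s⁻²·K⁻¹·mol⁻¹] / [kg·mol⁻¹] = m²·s⁻²·K⁻¹
  (d) m²·s⁻²·K⁻¹
  (e) J·K⁻¹ = N·m·K⁻¹ = kg·m²·s⁻²·K⁻¹
All reduce to m²·s⁻²·K⁻¹ except (e), which is kg·m²·s⁻²·K⁻¹.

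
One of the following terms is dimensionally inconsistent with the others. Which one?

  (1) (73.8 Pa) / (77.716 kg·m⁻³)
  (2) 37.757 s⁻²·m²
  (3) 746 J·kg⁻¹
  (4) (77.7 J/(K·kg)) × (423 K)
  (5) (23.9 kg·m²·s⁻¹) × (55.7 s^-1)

Work out the base dimensions of each:
  (1) [kg·m⁻¹·s⁻²] / [kg·m⁻³] = m²·s⁻²
  (2) m²·s⁻²
  (3) J·kg⁻¹ = N·m·kg⁻¹ = m²·s⁻²
  (4) [m²·s⁻²·K⁻¹] · [K] = m²·s⁻²
  (5) [kg·m²·s⁻¹] · [s⁻¹] = kg·m²·s⁻²
All reduce to m²·s⁻² except (5), which is kg·m²·s⁻².

(5)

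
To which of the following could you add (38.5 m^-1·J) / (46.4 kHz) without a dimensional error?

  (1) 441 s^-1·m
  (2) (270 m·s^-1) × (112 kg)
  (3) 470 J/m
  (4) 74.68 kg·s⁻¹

(2)

Reference: [kg·m·s⁻²] / [s⁻¹] = kg·m·s⁻¹.
Each option:
  (1) m·s⁻¹
  (2) [m·s⁻¹] · [kg] = kg·m·s⁻¹  ← same
  (3) J·m⁻¹ = N·m·m⁻¹ = kg·m·s⁻²
  (4) kg·s⁻¹
Only (2) matches kg·m·s⁻¹.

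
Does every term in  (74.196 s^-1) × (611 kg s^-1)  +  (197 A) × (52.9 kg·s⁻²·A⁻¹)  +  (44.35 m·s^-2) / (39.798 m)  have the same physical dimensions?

No

In SI base units:
  (74.196 s^-1) × (611 kg s^-1):  [s⁻¹] · [kg·s⁻¹] = kg·s⁻²
  (197 A) × (52.9 kg·s⁻²·A⁻¹):  [A] · [kg·s⁻²·A⁻¹] = kg·s⁻²
  (44.35 m·s^-2) / (39.798 m):  [m·s⁻²] / [m] = s⁻²
The terms do not share a single dimension (kg·s⁻² vs s⁻²).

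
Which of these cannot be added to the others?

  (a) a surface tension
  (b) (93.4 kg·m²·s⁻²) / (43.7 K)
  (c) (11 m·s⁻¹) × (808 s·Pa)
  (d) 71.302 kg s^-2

Reduce each to base SI dimensions:
  (a) [surface tension] = kg·s⁻²
  (b) [kg·m²·s⁻²] / [K] = kg·m²·s⁻²·K⁻¹
  (c) [m·s⁻¹] · [kg·m⁻¹·s⁻¹] = kg·s⁻²
  (d) kg·s⁻²
All reduce to kg·s⁻² except (b), which is kg·m²·s⁻²·K⁻¹.

(b)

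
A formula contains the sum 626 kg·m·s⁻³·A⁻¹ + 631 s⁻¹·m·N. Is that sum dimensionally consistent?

No

Reduce each to base SI dimensions:
  626 kg·m·s⁻³·A⁻¹:  kg·m·s⁻³·A⁻¹
  631 s⁻¹·m·N:  N·m·s⁻¹ = kg·m·s⁻²·m·s⁻¹ = kg·m²·s⁻³
kg·m·s⁻³·A⁻¹ ≠ kg·m²·s⁻³, so they cannot be added.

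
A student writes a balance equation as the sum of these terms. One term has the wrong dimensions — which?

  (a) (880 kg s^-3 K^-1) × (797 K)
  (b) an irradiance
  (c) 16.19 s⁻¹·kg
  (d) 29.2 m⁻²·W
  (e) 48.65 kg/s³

(c)

Reduce each to base SI dimensions:
  (a) [kg·s⁻³·K⁻¹] · [K] = kg·s⁻³
  (b) [irradiance] = kg·s⁻³
  (c) kg·s⁻¹
  (d) W·m⁻² = J·s⁻¹·m⁻² = kg·s⁻³
  (e) kg·s⁻³
All reduce to kg·s⁻³ except (c), which is kg·s⁻¹.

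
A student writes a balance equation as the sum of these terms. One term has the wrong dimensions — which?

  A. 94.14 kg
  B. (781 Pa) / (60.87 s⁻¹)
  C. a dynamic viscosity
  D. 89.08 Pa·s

Dimensions:
  A. kg
  B. [kg·m⁻¹·s⁻²] / [s⁻¹] = kg·m⁻¹·s⁻¹
  C. [dynamic viscosity] = kg·m⁻¹·s⁻¹
  D. Pa·s = N·m⁻²·s = kg·m⁻¹·s⁻¹
All reduce to kg·m⁻¹·s⁻¹ except A., which is kg.

A.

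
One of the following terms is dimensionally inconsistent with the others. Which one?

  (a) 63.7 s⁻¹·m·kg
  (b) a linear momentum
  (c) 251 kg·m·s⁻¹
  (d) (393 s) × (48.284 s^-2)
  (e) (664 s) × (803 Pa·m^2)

(d)

Expand each in SI base units:
  (a) kg·m·s⁻¹
  (b) [linear momentum] = kg·m·s⁻¹
  (c) kg·m·s⁻¹
  (d) [s] · [s⁻²] = s⁻¹
  (e) [s] · [kg·m·s⁻²] = kg·m·s⁻¹
All reduce to kg·m·s⁻¹ except (d), which is s⁻¹.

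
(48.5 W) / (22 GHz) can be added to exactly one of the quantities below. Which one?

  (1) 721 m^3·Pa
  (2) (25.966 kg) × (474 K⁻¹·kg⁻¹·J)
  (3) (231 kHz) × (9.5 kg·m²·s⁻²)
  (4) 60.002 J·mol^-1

(1)

Reference: [kg·m²·s⁻³] / [s⁻¹] = kg·m²·s⁻².
Each option:
  (1) Pa·m³ = N·m⁻²·m³ = kg·m²·s⁻²  ← same
  (2) [kg] · [m²·s⁻²·K⁻¹] = kg·m²·s⁻²·K⁻¹
  (3) [s⁻¹] · [kg·m²·s⁻²] = kg·m²·s⁻³
  (4) J·mol⁻¹ = N·m·mol⁻¹ = kg·m²·s⁻²·mol⁻¹
Only (1) matches kg·m²·s⁻².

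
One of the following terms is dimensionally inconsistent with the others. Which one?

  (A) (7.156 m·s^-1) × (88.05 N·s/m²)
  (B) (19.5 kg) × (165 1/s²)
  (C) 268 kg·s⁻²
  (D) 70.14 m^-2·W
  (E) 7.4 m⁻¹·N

(D)

Dimensions:
  (A) [m·s⁻¹] · [kg·m⁻¹·s⁻¹] = kg·s⁻²
  (B) [kg] · [s⁻²] = kg·s⁻²
  (C) kg·s⁻²
  (D) W·m⁻² = J·s⁻¹·m⁻² = kg·s⁻³
  (E) N·m⁻¹ = kg·m·s⁻²·m⁻¹ = kg·s⁻²
All reduce to kg·s⁻² except (D), which is kg·s⁻³.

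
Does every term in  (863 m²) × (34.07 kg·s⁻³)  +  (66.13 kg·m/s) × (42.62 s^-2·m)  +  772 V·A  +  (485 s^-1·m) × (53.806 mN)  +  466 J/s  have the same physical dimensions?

Yes

Work out the base dimensions of each:
  (863 m²) × (34.07 kg·s⁻³):  [m²] · [kg·s⁻³] = kg·m²·s⁻³
  (66.13 kg·m/s) × (42.62 s^-2·m):  [kg·m·s⁻¹] · [m·s⁻²] = kg·m²·s⁻³
  772 V·A:  V·A = J·C⁻¹·A = kg·m²·s⁻³
  (485 s^-1·m) × (53.806 mN):  [m·s⁻¹] · [kg·m·s⁻²] = kg·m²·s⁻³
  466 J/s:  J·s⁻¹ = N·m·s⁻¹ = kg·m²·s⁻³
Every term reduces to kg·m²·s⁻³.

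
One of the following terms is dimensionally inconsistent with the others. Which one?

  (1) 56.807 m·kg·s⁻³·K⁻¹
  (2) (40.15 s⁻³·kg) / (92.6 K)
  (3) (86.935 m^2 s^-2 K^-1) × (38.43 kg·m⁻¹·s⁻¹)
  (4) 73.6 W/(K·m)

(2)

Work out the base dimensions of each:
  (1) kg·m·s⁻³·K⁻¹
  (2) [kg·s⁻³] / [K] = kg·s⁻³·K⁻¹
  (3) [m²·s⁻²·K⁻¹] · [kg·m⁻¹·s⁻¹] = kg·m·s⁻³·K⁻¹
  (4) W·m⁻¹·K⁻¹ = J·s⁻¹·m⁻¹·K⁻¹ = kg·m·s⁻³·K⁻¹
All reduce to kg·m·s⁻³·K⁻¹ except (2), which is kg·s⁻³·K⁻¹.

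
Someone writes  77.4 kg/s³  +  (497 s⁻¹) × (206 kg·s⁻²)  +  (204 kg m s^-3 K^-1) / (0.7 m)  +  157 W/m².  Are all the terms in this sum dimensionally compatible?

No

Reduce each to base SI dimensions:
  77.4 kg/s³:  kg·s⁻³
  (497 s⁻¹) × (206 kg·s⁻²):  [s⁻¹] · [kg·s⁻²] = kg·s⁻³
  (204 kg m s^-3 K^-1) / (0.7 m):  [kg·m·s⁻³·K⁻¹] / [m] = kg·s⁻³·K⁻¹
  157 W/m²:  W·m⁻² = J·s⁻¹·m⁻² = kg·s⁻³
The terms do not share a single dimension (kg·s⁻³ vs kg·s⁻³·K⁻¹).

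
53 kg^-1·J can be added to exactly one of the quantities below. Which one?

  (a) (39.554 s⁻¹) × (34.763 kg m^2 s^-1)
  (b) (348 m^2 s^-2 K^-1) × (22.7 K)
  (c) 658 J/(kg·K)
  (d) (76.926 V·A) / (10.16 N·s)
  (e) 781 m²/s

Reference: J·kg⁻¹ = N·m·kg⁻¹ = m²·s⁻².
Each option:
  (a) [s⁻¹] · [kg·m²·s⁻¹] = kg·m²·s⁻²
  (b) [m²·s⁻²·K⁻¹] · [K] = m²·s⁻²  ← same
  (c) J·kg⁻¹·K⁻¹ = N·m·kg⁻¹·K⁻¹ = m²·s⁻²·K⁻¹
  (d) [kg·m²·s⁻³] / [kg·m·s⁻¹] = m·s⁻²
  (e) m²·s⁻¹
Only (b) matches m²·s⁻².

(b)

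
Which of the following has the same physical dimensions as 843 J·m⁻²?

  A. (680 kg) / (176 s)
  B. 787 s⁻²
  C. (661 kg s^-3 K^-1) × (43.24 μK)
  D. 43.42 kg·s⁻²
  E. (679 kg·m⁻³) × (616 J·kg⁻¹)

D.

Reference: J·m⁻² = N·m·m⁻² = kg·s⁻².
Each option:
  A. [kg] / [s] = kg·s⁻¹
  B. s⁻²
  C. [kg·s⁻³·K⁻¹] · [K] = kg·s⁻³
  D. kg·s⁻²  ← same
  E. [kg·m⁻³] · [m²·s⁻²] = kg·m⁻¹·s⁻²
Only D. matches kg·s⁻².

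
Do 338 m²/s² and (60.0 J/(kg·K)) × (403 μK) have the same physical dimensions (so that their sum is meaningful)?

Yes

Work out the base dimensions of each:
  338 m²/s²:  m²·s⁻²
  (60.0 J/(kg·K)) × (403 μK):  [m²·s⁻²·K⁻¹] · [K] = m²·s⁻²
Both are m²·s⁻², so they have the same dimensions and can be added.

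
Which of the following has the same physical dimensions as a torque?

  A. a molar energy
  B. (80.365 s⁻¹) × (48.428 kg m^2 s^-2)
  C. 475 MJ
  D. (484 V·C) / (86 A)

Reference: [torque] = kg·m²·s⁻².
Each option:
  A. [molar energy] = kg·m²·s⁻²·mol⁻¹
  B. [s⁻¹] · [kg·m²·s⁻²] = kg·m²·s⁻³
  C. J = N·m = kg·m²·s⁻²  ← same
  D. [kg·m²·s⁻²] / [A] = kg·m²·s⁻²·A⁻¹
Only C. matches kg·m²·s⁻².

C.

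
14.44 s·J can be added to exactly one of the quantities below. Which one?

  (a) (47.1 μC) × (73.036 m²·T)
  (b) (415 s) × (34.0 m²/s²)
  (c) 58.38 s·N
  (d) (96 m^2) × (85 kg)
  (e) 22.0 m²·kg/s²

Reference: J·s = N·m·s = kg·m²·s⁻¹.
Each option:
  (a) [s·A] · [kg·m²·s⁻²·A⁻¹] = kg·m²·s⁻¹  ← same
  (b) [s] · [m²·s⁻²] = m²·s⁻¹
  (c) N·s = kg·m·s⁻²·s = kg·m·s⁻¹
  (d) [m²] · [kg] = kg·m²
  (e) kg·m²·s⁻²
Only (a) matches kg·m²·s⁻¹.

(a)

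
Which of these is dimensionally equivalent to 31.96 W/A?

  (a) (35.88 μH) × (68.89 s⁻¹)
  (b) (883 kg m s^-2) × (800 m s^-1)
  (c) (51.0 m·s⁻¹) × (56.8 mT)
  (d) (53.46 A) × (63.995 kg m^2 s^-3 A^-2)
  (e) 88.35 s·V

(d)

Reference: W·A⁻¹ = J·s⁻¹·A⁻¹ = kg·m²·s⁻³·A⁻¹.
Each option:
  (a) [kg·m²·s⁻²·A⁻²] · [s⁻¹] = kg·m²·s⁻³·A⁻²
  (b) [kg·m·s⁻²] · [m·s⁻¹] = kg·m²·s⁻³
  (c) [m·s⁻¹] · [kg·s⁻²·A⁻¹] = kg·m·s⁻³·A⁻¹
  (d) [A] · [kg·m²·s⁻³·A⁻²] = kg·m²·s⁻³·A⁻¹  ← same
  (e) V·s = J·C⁻¹·s = kg·m²·s⁻²·A⁻¹
Only (d) matches kg·m²·s⁻³·A⁻¹.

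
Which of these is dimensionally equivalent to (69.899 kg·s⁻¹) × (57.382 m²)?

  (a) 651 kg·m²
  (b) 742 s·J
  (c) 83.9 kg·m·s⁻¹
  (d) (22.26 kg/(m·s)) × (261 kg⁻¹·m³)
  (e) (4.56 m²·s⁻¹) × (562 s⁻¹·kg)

(b)

Reference: [kg·s⁻¹] · [m²] = kg·m²·s⁻¹.
Each option:
  (a) kg·m²
  (b) J·s = N·m·s = kg·m²·s⁻¹  ← same
  (c) kg·m·s⁻¹
  (d) [kg·m⁻¹·s⁻¹] · [kg⁻¹·m³] = m²·s⁻¹
  (e) [m²·s⁻¹] · [kg·s⁻¹] = kg·m²·s⁻²
Only (b) matches kg·m²·s⁻¹.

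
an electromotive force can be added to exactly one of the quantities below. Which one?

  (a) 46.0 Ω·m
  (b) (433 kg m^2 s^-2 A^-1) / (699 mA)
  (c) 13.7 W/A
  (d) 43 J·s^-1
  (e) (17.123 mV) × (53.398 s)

Reference: [electromotive force] = kg·m²·s⁻³·A⁻¹.
Each option:
  (a) Ω·m = V·A⁻¹·m = kg·m³·s⁻³·A⁻²
  (b) [kg·m²·s⁻²·A⁻¹] / [A] = kg·m²·s⁻²·A⁻²
  (c) W·A⁻¹ = J·s⁻¹·A⁻¹ = kg·m²·s⁻³·A⁻¹  ← same
  (d) J·s⁻¹ = N·m·s⁻¹ = kg·m²·s⁻³
  (e) [kg·m²·s⁻³·A⁻¹] · [s] = kg·m²·s⁻²·A⁻¹
Only (c) matches kg·m²·s⁻³·A⁻¹.

(c)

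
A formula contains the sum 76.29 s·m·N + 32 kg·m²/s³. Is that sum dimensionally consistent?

Reduce each to base SI dimensions:
  76.29 s·m·N:  N·m·s = kg·m·s⁻²·m·s = kg·m²·s⁻¹
  32 kg·m²/s³:  kg·m²·s⁻³
kg·m²·s⁻¹ ≠ kg·m²·s⁻³, so they cannot be added.

No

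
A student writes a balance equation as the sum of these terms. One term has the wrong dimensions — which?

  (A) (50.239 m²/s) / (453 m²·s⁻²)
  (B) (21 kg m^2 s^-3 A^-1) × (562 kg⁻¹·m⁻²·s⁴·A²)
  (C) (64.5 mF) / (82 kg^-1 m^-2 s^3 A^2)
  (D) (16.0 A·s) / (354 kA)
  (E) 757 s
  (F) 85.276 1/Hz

Expand each in SI base units:
  (A) [m²·s⁻¹] / [m²·s⁻²] = s
  (B) [kg·m²·s⁻³·A⁻¹] · [kg⁻¹·m⁻²·s⁴·A²] = s·A
  (C) [kg⁻¹·m⁻²·s⁴·A²] / [kg⁻¹·m⁻²·s³·A²] = s
  (D) [s·A] / [A] = s
  (E) s
  (F) Hz⁻¹ = (s⁻¹)⁻¹ = s
All reduce to s except (B), which is s·A.

(B)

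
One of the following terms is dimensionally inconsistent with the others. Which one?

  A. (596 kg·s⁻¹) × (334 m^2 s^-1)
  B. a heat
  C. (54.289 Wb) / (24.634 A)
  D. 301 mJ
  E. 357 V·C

C.

Work out the base dimensions of each:
  A. [kg·s⁻¹] · [m²·s⁻¹] = kg·m²·s⁻²
  B. [heat] = kg·m²·s⁻²
  C. [kg·m²·s⁻²·A⁻¹] / [A] = kg·m²·s⁻²·A⁻²
  D. J = N·m = kg·m²·s⁻²
  E. C·V = s·A·J·C⁻¹ = kg·m²·s⁻²
All reduce to kg·m²·s⁻² except C., which is kg·m²·s⁻²·A⁻².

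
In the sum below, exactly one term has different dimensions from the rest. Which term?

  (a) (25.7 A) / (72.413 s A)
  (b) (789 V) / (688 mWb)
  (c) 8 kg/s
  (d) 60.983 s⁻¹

(c)

Reduce each to base SI dimensions:
  (a) [A] / [s·A] = s⁻¹
  (b) [kg·m²·s⁻³·A⁻¹] / [kg·m²·s⁻²·A⁻¹] = s⁻¹
  (c) kg·s⁻¹
  (d) s⁻¹
All reduce to s⁻¹ except (c), which is kg·s⁻¹.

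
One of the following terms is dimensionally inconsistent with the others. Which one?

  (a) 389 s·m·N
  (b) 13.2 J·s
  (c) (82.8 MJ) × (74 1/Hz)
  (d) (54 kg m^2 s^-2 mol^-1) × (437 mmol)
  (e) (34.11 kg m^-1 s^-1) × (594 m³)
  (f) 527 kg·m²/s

(d)

Expand each in SI base units:
  (a) N·m·s = kg·m·s⁻²·m·s = kg·m²·s⁻¹
  (b) J·s = N·m·s = kg·m²·s⁻¹
  (c) [kg·m²·s⁻²] · [s] = kg·m²·s⁻¹
  (d) [kg·m²·s⁻²·mol⁻¹] · [mol] = kg·m²·s⁻²
  (e) [kg·m⁻¹·s⁻¹] · [m³] = kg·m²·s⁻¹
  (f) kg·m²·s⁻¹
All reduce to kg·m²·s⁻¹ except (d), which is kg·m²·s⁻².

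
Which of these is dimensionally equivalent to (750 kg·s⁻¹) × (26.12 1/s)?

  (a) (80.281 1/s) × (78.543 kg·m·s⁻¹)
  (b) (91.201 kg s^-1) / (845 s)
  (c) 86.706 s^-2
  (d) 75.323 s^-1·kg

(b)

Reference: [kg·s⁻¹] · [s⁻¹] = kg·s⁻².
Each option:
  (a) [s⁻¹] · [kg·m·s⁻¹] = kg·m·s⁻²
  (b) [kg·s⁻¹] / [s] = kg·s⁻²  ← same
  (c) s⁻²
  (d) kg·s⁻¹
Only (b) matches kg·s⁻².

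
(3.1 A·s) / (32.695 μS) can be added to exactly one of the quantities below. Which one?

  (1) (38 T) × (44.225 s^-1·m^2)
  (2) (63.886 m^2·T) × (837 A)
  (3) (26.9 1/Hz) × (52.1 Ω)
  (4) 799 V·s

Reference: [s·A] / [kg⁻¹·m⁻²·s³·A²] = kg·m²·s⁻²·A⁻¹.
Each option:
  (1) [kg·s⁻²·A⁻¹] · [m²·s⁻¹] = kg·m²·s⁻³·A⁻¹
  (2) [kg·m²·s⁻²·A⁻¹] · [A] = kg·m²·s⁻²
  (3) [s] · [kg·m²·s⁻³·A⁻²] = kg·m²·s⁻²·A⁻²
  (4) V·s = J·C⁻¹·s = kg·m²·s⁻²·A⁻¹  ← same
Only (4) matches kg·m²·s⁻²·A⁻¹.

(4)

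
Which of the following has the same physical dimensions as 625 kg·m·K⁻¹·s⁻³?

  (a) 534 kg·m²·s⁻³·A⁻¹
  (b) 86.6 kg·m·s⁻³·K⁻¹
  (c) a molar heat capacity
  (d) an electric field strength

(b)

Reference: kg·m·s⁻³·K⁻¹.
Each option:
  (a) kg·m²·s⁻³·A⁻¹
  (b) kg·m·s⁻³·K⁻¹  ← same
  (c) [molar heat capacity] = kg·m²·s⁻²·K⁻¹·mol⁻¹
  (d) [electric field strength] = kg·m·s⁻³·A⁻¹
Only (b) matches kg·m·s⁻³·K⁻¹.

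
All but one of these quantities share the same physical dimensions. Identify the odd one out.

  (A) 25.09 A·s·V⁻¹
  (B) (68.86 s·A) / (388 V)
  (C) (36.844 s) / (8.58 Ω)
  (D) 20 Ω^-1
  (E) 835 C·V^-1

Reduce each to base SI dimensions:
  (A) A·s·V⁻¹ = A·s·(J·C⁻¹)⁻¹ = kg⁻¹·m⁻²·s⁴·A²
  (B) [s·A] / [kg·m²·s⁻³·A⁻¹] = kg⁻¹·m⁻²·s⁴·A²
  (C) [s] / [kg·m²·s⁻³·A⁻²] = kg⁻¹·m⁻²·s⁴·A²
  (D) Ω⁻¹ = (V·A⁻¹)⁻¹ = kg⁻¹·m⁻²·s³·A²
  (E) C·V⁻¹ = s·A·(J·C⁻¹)⁻¹ = kg⁻¹·m⁻²·s⁴·A²
All reduce to kg⁻¹·m⁻²·s⁴·A² except (D), which is kg⁻¹·m⁻²·s³·A².

(D)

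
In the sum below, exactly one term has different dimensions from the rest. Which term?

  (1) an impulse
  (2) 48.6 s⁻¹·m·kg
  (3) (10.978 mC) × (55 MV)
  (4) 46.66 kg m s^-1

Dimensions:
  (1) [impulse] = kg·m·s⁻¹
  (2) kg·m·s⁻¹
  (3) [s·A] · [kg·m²·s⁻³·A⁻¹] = kg·m²·s⁻²
  (4) kg·m·s⁻¹
All reduce to kg·m·s⁻¹ except (3), which is kg·m²·s⁻².

(3)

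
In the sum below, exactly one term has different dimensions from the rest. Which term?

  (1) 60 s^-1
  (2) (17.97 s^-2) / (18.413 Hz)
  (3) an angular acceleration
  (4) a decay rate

Reduce each to base SI dimensions:
  (1) s⁻¹
  (2) [s⁻²] / [s⁻¹] = s⁻¹
  (3) [angular acceleration] = s⁻²
  (4) [decay rate] = s⁻¹
All reduce to s⁻¹ except (3), which is s⁻².

(3)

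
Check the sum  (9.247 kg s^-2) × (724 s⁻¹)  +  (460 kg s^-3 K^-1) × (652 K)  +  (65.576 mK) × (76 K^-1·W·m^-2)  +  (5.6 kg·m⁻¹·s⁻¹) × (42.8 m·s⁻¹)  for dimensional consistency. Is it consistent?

In SI base units:
  (9.247 kg s^-2) × (724 s⁻¹):  [kg·s⁻²] · [s⁻¹] = kg·s⁻³
  (460 kg s^-3 K^-1) × (652 K):  [kg·s⁻³·K⁻¹] · [K] = kg·s⁻³
  (65.576 mK) × (76 K^-1·W·m^-2):  [K] · [kg·s⁻³·K⁻¹] = kg·s⁻³
  (5.6 kg·m⁻¹·s⁻¹) × (42.8 m·s⁻¹):  [kg·m⁻¹·s⁻¹] · [m·s⁻¹] = kg·s⁻²
The terms do not share a single dimension (kg·s⁻² vs kg·s⁻³).

No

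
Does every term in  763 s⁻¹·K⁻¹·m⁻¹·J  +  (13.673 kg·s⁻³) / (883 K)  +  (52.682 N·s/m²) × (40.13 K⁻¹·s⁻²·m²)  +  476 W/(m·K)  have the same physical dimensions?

In SI base units:
  763 s⁻¹·K⁻¹·m⁻¹·J:  J·s⁻¹·m⁻¹·K⁻¹ = N·m·s⁻¹·m⁻¹·K⁻¹ = kg·m·s⁻³·K⁻¹
  (13.673 kg·s⁻³) / (883 K):  [kg·s⁻³] / [K] = kg·s⁻³·K⁻¹
  (52.682 N·s/m²) × (40.13 K⁻¹·s⁻²·m²):  [kg·m⁻¹·s⁻¹] · [m²·s⁻²·K⁻¹] = kg·m·s⁻³·K⁻¹
  476 W/(m·K):  W·m⁻¹·K⁻¹ = J·s⁻¹·m⁻¹·K⁻¹ = kg·m·s⁻³·K⁻¹
The terms do not share a single dimension (kg·m·s⁻³·K⁻¹ vs kg·s⁻³·K⁻¹).

No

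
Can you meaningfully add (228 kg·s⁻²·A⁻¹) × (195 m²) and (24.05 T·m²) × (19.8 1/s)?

Expand each in SI base units:
  (228 kg·s⁻²·A⁻¹) × (195 m²):  [kg·s⁻²·A⁻¹] · [m²] = kg·m²·s⁻²·A⁻¹
  (24.05 T·m²) × (19.8 1/s):  [kg·m²·s⁻²·A⁻¹] · [s⁻¹] = kg·m²·s⁻³·A⁻¹
kg·m²·s⁻²·A⁻¹ ≠ kg·m²·s⁻³·A⁻¹, so they cannot be added.

No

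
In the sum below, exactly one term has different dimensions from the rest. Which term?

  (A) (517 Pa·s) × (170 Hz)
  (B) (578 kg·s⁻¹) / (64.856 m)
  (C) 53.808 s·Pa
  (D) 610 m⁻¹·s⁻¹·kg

(A)

In SI base units:
  (A) [kg·m⁻¹·s⁻¹] · [s⁻¹] = kg·m⁻¹·s⁻²
  (B) [kg·s⁻¹] / [m] = kg·m⁻¹·s⁻¹
  (C) Pa·s = N·m⁻²·s = kg·m⁻¹·s⁻¹
  (D) kg·m⁻¹·s⁻¹
All reduce to kg·m⁻¹·s⁻¹ except (A), which is kg·m⁻¹·s⁻².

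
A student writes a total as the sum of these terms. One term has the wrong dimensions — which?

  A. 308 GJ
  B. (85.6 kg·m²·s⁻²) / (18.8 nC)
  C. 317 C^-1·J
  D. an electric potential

Reduce each to base SI dimensions:
  A. J = N·m = kg·m²·s⁻²
  B. [kg·m²·s⁻²] / [s·A] = kg·m²·s⁻³·A⁻¹
  C. J·C⁻¹ = N·m·(s·A)⁻¹ = kg·m²·s⁻³·A⁻¹
  D. [electric potential] = kg·m²·s⁻³·A⁻¹
All reduce to kg·m²·s⁻³·A⁻¹ except A., which is kg·m²·s⁻².

A.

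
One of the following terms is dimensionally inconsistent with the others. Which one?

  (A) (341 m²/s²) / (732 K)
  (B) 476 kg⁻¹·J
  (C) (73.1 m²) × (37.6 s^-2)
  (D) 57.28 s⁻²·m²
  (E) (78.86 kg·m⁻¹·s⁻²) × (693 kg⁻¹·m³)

(A)

In SI base units:
  (A) [m²·s⁻²] / [K] = m²·s⁻²·K⁻¹
  (B) J·kg⁻¹ = N·m·kg⁻¹ = m²·s⁻²
  (C) [m²] · [s⁻²] = m²·s⁻²
  (D) m²·s⁻²
  (E) [kg·m⁻¹·s⁻²] · [kg⁻¹·m³] = m²·s⁻²
All reduce to m²·s⁻² except (A), which is m²·s⁻²·K⁻¹.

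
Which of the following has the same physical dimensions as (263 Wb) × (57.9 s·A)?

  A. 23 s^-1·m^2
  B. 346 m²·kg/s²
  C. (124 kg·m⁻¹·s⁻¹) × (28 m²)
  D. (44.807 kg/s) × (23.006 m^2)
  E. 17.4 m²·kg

D.

Reference: [kg·m²·s⁻²·A⁻¹] · [s·A] = kg·m²·s⁻¹.
Each option:
  A. m²·s⁻¹
  B. kg·m²·s⁻²
  C. [kg·m⁻¹·s⁻¹] · [m²] = kg·m·s⁻¹
  D. [kg·s⁻¹] · [m²] = kg·m²·s⁻¹  ← same
  E. kg·m²
Only D. matches kg·m²·s⁻¹.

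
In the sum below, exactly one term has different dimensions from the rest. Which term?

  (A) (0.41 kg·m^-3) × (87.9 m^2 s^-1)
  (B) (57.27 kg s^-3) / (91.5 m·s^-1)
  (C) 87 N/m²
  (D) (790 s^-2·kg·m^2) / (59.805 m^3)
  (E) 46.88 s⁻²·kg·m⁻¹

Reduce each to base SI dimensions:
  (A) [kg·m⁻³] · [m²·s⁻¹] = kg·m⁻¹·s⁻¹
  (B) [kg·s⁻³] / [m·s⁻¹] = kg·m⁻¹·s⁻²
  (C) N·m⁻² = kg·m·s⁻²·m⁻² = kg·m⁻¹·s⁻²
  (D) [kg·m²·s⁻²] / [m³] = kg·m⁻¹·s⁻²
  (E) kg·m⁻¹·s⁻²
All reduce to kg·m⁻¹·s⁻² except (A), which is kg·m⁻¹·s⁻¹.

(A)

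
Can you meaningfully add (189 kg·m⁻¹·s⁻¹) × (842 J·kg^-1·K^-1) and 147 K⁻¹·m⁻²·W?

Work out the base dimensions of each:
  (189 kg·m⁻¹·s⁻¹) × (842 J·kg^-1·K^-1):  [kg·m⁻¹·s⁻¹] · [m²·s⁻²·K⁻¹] = kg·m·s⁻³·K⁻¹
  147 K⁻¹·m⁻²·W:  W·m⁻²·K⁻¹ = J·s⁻¹·m⁻²·K⁻¹ = kg·s⁻³·K⁻¹
kg·m·s⁻³·K⁻¹ ≠ kg·s⁻³·K⁻¹, so they cannot be added.

No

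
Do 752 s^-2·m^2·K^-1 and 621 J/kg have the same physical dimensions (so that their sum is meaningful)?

Expand each in SI base units:
  752 s^-2·m^2·K^-1:  m²·s⁻²·K⁻¹
  621 J/kg:  J·kg⁻¹ = N·m·kg⁻¹ = m²·s⁻²
m²·s⁻²·K⁻¹ ≠ m²·s⁻², so they cannot be added.

No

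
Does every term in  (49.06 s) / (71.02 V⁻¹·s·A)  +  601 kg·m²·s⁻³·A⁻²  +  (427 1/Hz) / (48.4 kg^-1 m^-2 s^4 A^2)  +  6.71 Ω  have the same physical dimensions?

Yes

Expand each in SI base units:
  (49.06 s) / (71.02 V⁻¹·s·A):  [s] / [kg⁻¹·m⁻²·s⁴·A²] = kg·m²·s⁻³·A⁻²
  601 kg·m²·s⁻³·A⁻²:  kg·m²·s⁻³·A⁻²
  (427 1/Hz) / (48.4 kg^-1 m^-2 s^4 A^2):  [s] / [kg⁻¹·m⁻²·s⁴·A²] = kg·m²·s⁻³·A⁻²
  6.71 Ω:  Ω = V·A⁻¹ = kg·m²·s⁻³·A⁻²
Every term reduces to kg·m²·s⁻³·A⁻².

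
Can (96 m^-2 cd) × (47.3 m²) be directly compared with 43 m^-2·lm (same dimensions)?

No

Reduce each to base SI dimensions:
  (96 m^-2 cd) × (47.3 m²):  [m⁻²·cd] · [m²] = cd
  43 m^-2·lm:  lm·m⁻² = cd·m⁻² = m⁻²·cd
cd ≠ m⁻²·cd, so they cannot be added.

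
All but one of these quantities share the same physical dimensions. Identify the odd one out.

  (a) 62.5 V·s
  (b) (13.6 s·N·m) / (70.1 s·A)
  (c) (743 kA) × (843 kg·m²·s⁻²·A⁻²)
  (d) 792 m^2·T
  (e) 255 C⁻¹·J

(e)

Work out the base dimensions of each:
  (a) V·s = J·C⁻¹·s = kg·m²·s⁻²·A⁻¹
  (b) [kg·m²·s⁻¹] / [s·A] = kg·m²·s⁻²·A⁻¹
  (c) [A] · [kg·m²·s⁻²·A⁻²] = kg·m²·s⁻²·A⁻¹
  (d) T·m² = Wb·m⁻²·m² = kg·m²·s⁻²·A⁻¹
  (e) J·C⁻¹ = N·m·(s·A)⁻¹ = kg·m²·s⁻³·A⁻¹
All reduce to kg·m²·s⁻²·A⁻¹ except (e), which is kg·m²·s⁻³·A⁻¹.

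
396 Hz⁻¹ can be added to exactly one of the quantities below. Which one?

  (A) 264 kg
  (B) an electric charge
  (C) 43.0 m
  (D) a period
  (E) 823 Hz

Reference: Hz⁻¹ = (s⁻¹)⁻¹ = s.
Each option:
  (A) kg
  (B) [electric charge] = s·A
  (C) m
  (D) [period] = s  ← same
  (E) Hz = s⁻¹
Only (D) matches s.

(D)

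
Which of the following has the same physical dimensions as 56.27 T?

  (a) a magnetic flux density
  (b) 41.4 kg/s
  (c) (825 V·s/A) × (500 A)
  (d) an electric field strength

Reference: T = Wb·m⁻² = kg·s⁻²·A⁻¹.
Each option:
  (a) [magnetic flux density] = kg·s⁻²·A⁻¹  ← same
  (b) kg·s⁻¹
  (c) [kg·m²·s⁻²·A⁻²] · [A] = kg·m²·s⁻²·A⁻¹
  (d) [electric field strength] = kg·m·s⁻³·A⁻¹
Only (a) matches kg·s⁻²·A⁻¹.

(a)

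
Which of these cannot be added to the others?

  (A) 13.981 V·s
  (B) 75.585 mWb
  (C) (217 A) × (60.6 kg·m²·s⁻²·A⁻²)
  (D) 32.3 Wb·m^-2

Expand each in SI base units:
  (A) V·s = J·C⁻¹·s = kg·m²·s⁻²·A⁻¹
  (B) Wb = V·s = kg·m²·s⁻²·A⁻¹
  (C) [A] · [kg·m²·s⁻²·A⁻²] = kg·m²·s⁻²·A⁻¹
  (D) Wb·m⁻² = V·s·m⁻² = kg·s⁻²·A⁻¹
All reduce to kg·m²·s⁻²·A⁻¹ except (D), which is kg·s⁻²·A⁻¹.

(D)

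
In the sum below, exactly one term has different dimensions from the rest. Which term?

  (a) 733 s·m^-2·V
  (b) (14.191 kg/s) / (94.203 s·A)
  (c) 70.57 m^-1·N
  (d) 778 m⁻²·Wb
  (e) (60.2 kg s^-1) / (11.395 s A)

(c)

Dimensions:
  (a) V·s·m⁻² = J·C⁻¹·s·m⁻² = kg·s⁻²·A⁻¹
  (b) [kg·s⁻¹] / [s·A] = kg·s⁻²·A⁻¹
  (c) N·m⁻¹ = kg·m·s⁻²·m⁻¹ = kg·s⁻²
  (d) Wb·m⁻² = V·s·m⁻² = kg·s⁻²·A⁻¹
  (e) [kg·s⁻¹] / [s·A] = kg·s⁻²·A⁻¹
All reduce to kg·s⁻²·A⁻¹ except (c), which is kg·s⁻².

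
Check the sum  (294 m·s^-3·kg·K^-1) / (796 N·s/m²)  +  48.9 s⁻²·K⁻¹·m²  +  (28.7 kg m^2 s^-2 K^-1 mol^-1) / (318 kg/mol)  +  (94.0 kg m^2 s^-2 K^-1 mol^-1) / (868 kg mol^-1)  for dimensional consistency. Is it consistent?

Yes

Expand each in SI base units:
  (294 m·s^-3·kg·K^-1) / (796 N·s/m²):  [kg·m·s⁻³·K⁻¹] / [kg·m⁻¹·s⁻¹] = m²·s⁻²·K⁻¹
  48.9 s⁻²·K⁻¹·m²:  m²·s⁻²·K⁻¹
  (28.7 kg m^2 s^-2 K^-1 mol^-1) / (318 kg/mol):  [kg·m²·s⁻²·K⁻¹·mol⁻¹] / [kg·mol⁻¹] = m²·s⁻²·K⁻¹
  (94.0 kg m^2 s^-2 K^-1 mol^-1) / (868 kg mol^-1):  [kg·m²·s⁻²·K⁻¹·mol⁻¹] / [kg·mol⁻¹] = m²·s⁻²·K⁻¹
Every term reduces to m²·s⁻²·K⁻¹.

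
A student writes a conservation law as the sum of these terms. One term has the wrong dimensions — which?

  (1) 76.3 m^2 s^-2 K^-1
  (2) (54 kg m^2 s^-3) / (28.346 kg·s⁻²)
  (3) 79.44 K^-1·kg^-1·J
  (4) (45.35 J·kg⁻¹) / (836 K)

Dimensions:
  (1) m²·s⁻²·K⁻¹
  (2) [kg·m²·s⁻³] / [kg·s⁻²] = m²·s⁻¹
  (3) J·kg⁻¹·K⁻¹ = N·m·kg⁻¹·K⁻¹ = m²·s⁻²·K⁻¹
  (4) [m²·s⁻²] / [K] = m²·s⁻²·K⁻¹
All reduce to m²·s⁻²·K⁻¹ except (2), which is m²·s⁻¹.

(2)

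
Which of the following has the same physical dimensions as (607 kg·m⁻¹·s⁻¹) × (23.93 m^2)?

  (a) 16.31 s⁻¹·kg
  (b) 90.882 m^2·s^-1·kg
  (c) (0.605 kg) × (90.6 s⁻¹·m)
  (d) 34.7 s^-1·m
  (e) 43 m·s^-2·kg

Reference: [kg·m⁻¹·s⁻¹] · [m²] = kg·m·s⁻¹.
Each option:
  (a) kg·s⁻¹
  (b) kg·m²·s⁻¹
  (c) [kg] · [m·s⁻¹] = kg·m·s⁻¹  ← same
  (d) m·s⁻¹
  (e) kg·m·s⁻²
Only (c) matches kg·m·s⁻¹.

(c)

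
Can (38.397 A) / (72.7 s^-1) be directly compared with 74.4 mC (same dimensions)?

Dimensions:
  (38.397 A) / (72.7 s^-1):  [A] / [s⁻¹] = s·A
  74.4 mC:  C = s·A
Both are s·A, so they have the same dimensions and can be added.

Yes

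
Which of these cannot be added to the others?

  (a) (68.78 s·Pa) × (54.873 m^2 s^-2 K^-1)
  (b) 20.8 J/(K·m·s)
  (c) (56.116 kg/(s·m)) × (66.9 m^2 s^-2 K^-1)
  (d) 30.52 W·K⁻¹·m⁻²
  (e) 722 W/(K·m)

(d)

Work out the base dimensions of each:
  (a) [kg·m⁻¹·s⁻¹] · [m²·s⁻²·K⁻¹] = kg·m·s⁻³·K⁻¹
  (b) J·s⁻¹·m⁻¹·K⁻¹ = N·m·s⁻¹·m⁻¹·K⁻¹ = kg·m·s⁻³·K⁻¹
  (c) [kg·m⁻¹·s⁻¹] · [m²·s⁻²·K⁻¹] = kg·m·s⁻³·K⁻¹
  (d) W·m⁻²·K⁻¹ = J·s⁻¹·m⁻²·K⁻¹ = kg·s⁻³·K⁻¹
  (e) W·m⁻¹·K⁻¹ = J·s⁻¹·m⁻¹·K⁻¹ = kg·m·s⁻³·K⁻¹
All reduce to kg·m·s⁻³·K⁻¹ except (d), which is kg·s⁻³·K⁻¹.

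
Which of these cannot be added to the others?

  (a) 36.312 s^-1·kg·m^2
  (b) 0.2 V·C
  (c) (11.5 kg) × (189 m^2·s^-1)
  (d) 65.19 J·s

(b)

Work out the base dimensions of each:
  (a) kg·m²·s⁻¹
  (b) C·V = s·A·J·C⁻¹ = kg·m²·s⁻²
  (c) [kg] · [m²·s⁻¹] = kg·m²·s⁻¹
  (d) J·s = N·m·s = kg·m²·s⁻¹
All reduce to kg·m²·s⁻¹ except (b), which is kg·m²·s⁻².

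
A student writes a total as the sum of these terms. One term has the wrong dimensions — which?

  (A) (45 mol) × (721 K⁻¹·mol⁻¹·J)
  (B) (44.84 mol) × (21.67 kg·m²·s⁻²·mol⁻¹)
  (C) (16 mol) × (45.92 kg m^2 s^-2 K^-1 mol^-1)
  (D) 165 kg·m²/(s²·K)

Work out the base dimensions of each:
  (A) [mol] · [kg·m²·s⁻²·K⁻¹·mol⁻¹] = kg·m²·s⁻²·K⁻¹
  (B) [mol] · [kg·m²·s⁻²·mol⁻¹] = kg·m²·s⁻²
  (C) [mol] · [kg·m²·s⁻²·K⁻¹·mol⁻¹] = kg·m²·s⁻²·K⁻¹
  (D) kg·m²·s⁻²·K⁻¹
All reduce to kg·m²·s⁻²·K⁻¹ except (B), which is kg·m²·s⁻².

(B)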